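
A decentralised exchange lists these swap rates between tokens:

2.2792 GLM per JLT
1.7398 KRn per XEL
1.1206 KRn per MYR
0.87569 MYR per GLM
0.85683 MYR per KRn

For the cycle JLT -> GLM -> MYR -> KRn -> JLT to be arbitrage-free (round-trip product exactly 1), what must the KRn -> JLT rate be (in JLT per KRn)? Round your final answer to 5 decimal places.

0.44711

Known legs of the cycle: 2.2792 × 0.87569 × 1.1206 = 2.2365748893488
For no arbitrage the full-cycle product must be 1, so the missing rate is 1 / 2.2365748893488 ≈ 0.4471122.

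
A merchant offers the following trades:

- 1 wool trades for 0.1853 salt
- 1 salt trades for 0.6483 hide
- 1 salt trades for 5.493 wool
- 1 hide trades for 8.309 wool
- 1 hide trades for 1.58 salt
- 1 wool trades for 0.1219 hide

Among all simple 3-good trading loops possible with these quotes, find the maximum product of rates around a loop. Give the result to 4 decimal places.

salt→wool→hide→salt: 5.493 × 0.1219 × 1.58 = 1.05796
salt→hide→wool→salt: 0.6483 × 8.309 × 0.1853 = 0.99816
Maximum is salt→wool→hide→salt at 1.0580; arbitrage exists.

1.0580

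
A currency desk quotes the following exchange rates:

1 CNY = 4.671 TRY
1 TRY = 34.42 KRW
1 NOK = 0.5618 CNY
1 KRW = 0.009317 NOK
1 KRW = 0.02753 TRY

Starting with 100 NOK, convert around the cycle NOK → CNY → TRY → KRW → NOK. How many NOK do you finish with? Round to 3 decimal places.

100 NOK × 0.5618 = 56.18 CNY
56.18 CNY × 4.671 = 262.41678 TRY
262.41678 TRY × 34.42 = 9032.3855676 KRW
9032.3855676 KRW × 0.009317 = 84.1547363333292 NOK

84.155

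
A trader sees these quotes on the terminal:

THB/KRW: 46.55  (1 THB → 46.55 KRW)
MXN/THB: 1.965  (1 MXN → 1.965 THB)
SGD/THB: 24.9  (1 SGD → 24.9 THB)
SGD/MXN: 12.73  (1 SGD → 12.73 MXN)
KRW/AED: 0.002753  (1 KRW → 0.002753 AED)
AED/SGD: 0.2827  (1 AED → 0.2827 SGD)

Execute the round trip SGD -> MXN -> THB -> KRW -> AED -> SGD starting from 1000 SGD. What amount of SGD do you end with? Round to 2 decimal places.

906.24

1000 SGD × 12.73 = 12730 MXN
12730 MXN × 1.965 = 25014.45 THB
25014.45 THB × 46.55 = 1164422.6475 KRW
1164422.6475 KRW × 0.002753 = 3205.6555485675 AED
3205.6555485675 AED × 0.2827 = 906.23882358003225 SGD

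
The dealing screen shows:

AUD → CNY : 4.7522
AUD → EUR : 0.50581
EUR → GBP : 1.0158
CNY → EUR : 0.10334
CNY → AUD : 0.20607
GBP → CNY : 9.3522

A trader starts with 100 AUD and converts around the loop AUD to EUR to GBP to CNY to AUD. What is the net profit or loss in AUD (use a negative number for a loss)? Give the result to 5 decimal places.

100 AUD × 0.50581 = 50.581 EUR
50.581 EUR × 1.0158 = 51.3801798 GBP
51.3801798 GBP × 9.3522 = 480.51771752556 CNY
480.51771752556 CNY × 0.20607 = 99.0202860504921492 AUD
Net change: 99.0202860504921492 − 100 = -0.9797139495078508 AUD

-0.97971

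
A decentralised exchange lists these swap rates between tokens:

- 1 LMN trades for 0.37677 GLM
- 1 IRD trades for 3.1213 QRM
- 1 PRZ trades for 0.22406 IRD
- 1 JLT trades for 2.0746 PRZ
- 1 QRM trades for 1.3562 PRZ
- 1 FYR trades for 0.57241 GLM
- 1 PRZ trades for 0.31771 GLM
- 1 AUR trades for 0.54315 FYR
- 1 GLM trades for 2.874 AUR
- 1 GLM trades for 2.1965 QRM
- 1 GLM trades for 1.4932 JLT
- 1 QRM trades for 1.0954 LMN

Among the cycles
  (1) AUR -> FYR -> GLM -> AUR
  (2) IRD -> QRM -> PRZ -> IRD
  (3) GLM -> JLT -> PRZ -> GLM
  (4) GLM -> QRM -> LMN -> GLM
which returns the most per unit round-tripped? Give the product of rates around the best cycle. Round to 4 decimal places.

0.9842

(1) 0.54315 × 0.57241 × 2.874 = 0.89354
(2) 3.1213 × 1.3562 × 0.22406 = 0.94847
(3) 1.4932 × 2.0746 × 0.31771 = 0.98420
(4) 2.1965 × 1.0954 × 0.37677 = 0.90653
Highest is cycle (3) at 0.9842 (≤1, no arbitrage).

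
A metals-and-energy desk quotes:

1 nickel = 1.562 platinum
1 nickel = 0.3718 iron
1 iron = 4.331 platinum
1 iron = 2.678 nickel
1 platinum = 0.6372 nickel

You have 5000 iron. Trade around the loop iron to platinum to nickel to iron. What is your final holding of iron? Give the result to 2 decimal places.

5000 iron × 4.331 = 21655 platinum
21655 platinum × 0.6372 = 13798.566 nickel
13798.566 nickel × 0.3718 = 5130.3068388 iron

5130.31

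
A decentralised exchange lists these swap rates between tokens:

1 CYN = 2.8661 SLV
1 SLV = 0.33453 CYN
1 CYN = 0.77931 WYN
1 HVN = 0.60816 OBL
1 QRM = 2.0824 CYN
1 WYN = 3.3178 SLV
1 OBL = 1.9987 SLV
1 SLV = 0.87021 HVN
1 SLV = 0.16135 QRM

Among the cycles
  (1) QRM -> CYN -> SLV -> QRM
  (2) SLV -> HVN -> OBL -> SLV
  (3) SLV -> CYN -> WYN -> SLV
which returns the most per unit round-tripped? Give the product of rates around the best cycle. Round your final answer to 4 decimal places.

(1) 2.0824 × 2.8661 × 0.16135 = 0.96300
(2) 0.87021 × 0.60816 × 1.9987 = 1.05777
(3) 0.33453 × 0.77931 × 3.3178 = 0.86496
Highest is cycle (2) at 1.0578 (>1, arbitrage).

1.0578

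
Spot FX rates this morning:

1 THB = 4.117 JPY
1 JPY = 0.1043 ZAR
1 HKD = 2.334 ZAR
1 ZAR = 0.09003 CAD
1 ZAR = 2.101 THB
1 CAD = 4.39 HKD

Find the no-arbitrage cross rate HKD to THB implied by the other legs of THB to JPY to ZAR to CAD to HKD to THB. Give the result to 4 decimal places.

5.8923

Known legs of the cycle: 4.117 × 0.1043 × 0.09003 × 4.39 = 0.16971371719827
For no arbitrage the full-cycle product must be 1, so the missing rate is 1 / 0.16971371719827 ≈ 5.892276.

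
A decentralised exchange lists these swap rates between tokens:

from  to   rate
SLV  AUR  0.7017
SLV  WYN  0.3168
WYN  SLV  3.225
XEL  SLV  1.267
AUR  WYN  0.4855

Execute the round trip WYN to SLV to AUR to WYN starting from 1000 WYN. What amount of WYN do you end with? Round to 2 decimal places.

1098.68

1000 WYN × 3.225 = 3225 SLV
3225 SLV × 0.7017 = 2262.9825 AUR
2262.9825 AUR × 0.4855 = 1098.67800375 WYN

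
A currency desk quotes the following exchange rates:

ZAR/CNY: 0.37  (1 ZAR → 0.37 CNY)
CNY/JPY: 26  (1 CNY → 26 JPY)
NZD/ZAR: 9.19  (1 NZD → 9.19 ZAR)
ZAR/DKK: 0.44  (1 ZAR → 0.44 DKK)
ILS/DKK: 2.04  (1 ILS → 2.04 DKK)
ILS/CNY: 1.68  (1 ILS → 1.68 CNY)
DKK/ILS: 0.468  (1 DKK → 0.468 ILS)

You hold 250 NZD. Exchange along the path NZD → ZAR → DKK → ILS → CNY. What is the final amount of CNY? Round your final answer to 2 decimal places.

794.81

250 NZD × 9.19 = 2297.5 ZAR
2297.5 ZAR × 0.44 = 1010.9 DKK
1010.9 DKK × 0.468 = 473.1012 ILS
473.1012 ILS × 1.68 = 794.810016 CNY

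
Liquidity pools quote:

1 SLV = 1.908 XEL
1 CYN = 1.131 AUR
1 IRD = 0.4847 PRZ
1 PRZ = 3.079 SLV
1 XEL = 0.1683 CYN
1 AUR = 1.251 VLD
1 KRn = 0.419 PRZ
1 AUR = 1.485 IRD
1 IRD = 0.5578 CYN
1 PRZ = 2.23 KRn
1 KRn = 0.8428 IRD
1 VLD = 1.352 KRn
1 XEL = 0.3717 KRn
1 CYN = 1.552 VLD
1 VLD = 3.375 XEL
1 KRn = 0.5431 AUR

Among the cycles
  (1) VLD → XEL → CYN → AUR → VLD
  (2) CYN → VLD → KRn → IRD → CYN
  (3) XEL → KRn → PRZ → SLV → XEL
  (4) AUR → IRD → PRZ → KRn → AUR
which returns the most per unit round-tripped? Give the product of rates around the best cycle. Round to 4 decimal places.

0.9864

(1) 3.375 × 0.1683 × 1.131 × 1.251 = 0.80367
(2) 1.552 × 1.352 × 0.8428 × 0.5578 = 0.98644
(3) 0.3717 × 0.419 × 3.079 × 1.908 = 0.91494
(4) 1.485 × 0.4847 × 2.23 × 0.5431 = 0.87173
Highest is cycle (2) at 0.9864 (≤1, no arbitrage).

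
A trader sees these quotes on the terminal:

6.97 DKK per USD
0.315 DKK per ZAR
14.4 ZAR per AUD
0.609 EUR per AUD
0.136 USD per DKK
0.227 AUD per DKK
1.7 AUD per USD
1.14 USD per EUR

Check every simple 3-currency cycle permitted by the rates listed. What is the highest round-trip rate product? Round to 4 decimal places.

EUR→USD→AUD→EUR: 1.14 × 1.7 × 0.609 = 1.18024
DKK→AUD→ZAR→DKK: 0.227 × 14.4 × 0.315 = 1.02967
Maximum is EUR→USD→AUD→EUR at 1.1802; arbitrage exists.

1.1802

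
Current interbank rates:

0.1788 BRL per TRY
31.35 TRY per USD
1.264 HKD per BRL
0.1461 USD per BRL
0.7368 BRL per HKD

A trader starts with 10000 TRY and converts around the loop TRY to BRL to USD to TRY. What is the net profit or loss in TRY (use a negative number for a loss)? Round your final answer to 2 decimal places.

10000 TRY × 0.1788 = 1788 BRL
1788 BRL × 0.1461 = 261.2268 USD
261.2268 USD × 31.35 = 8189.46018 TRY
Net change: 8189.46018 − 10000 = -1810.53982 TRY

-1810.54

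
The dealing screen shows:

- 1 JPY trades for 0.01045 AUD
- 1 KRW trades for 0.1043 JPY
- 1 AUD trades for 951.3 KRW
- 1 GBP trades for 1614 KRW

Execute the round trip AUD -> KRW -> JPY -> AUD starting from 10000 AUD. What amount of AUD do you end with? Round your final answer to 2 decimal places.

10000 AUD × 951.3 = 9513000 KRW
9513000 KRW × 0.1043 = 992205.9 JPY
992205.9 JPY × 0.01045 = 10368.551655 AUD

10368.55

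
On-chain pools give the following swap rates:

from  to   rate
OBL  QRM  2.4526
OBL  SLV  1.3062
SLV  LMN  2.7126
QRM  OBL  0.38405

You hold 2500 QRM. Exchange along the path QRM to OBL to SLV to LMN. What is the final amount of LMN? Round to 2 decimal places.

2500 QRM × 0.38405 = 960.125 OBL
960.125 OBL × 1.3062 = 1254.115275 SLV
1254.115275 SLV × 2.7126 = 3401.913094965 LMN

3401.91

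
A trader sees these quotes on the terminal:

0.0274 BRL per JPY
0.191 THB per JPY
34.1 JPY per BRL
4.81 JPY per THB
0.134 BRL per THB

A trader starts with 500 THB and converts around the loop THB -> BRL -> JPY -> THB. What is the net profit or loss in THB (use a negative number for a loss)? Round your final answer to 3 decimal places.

-63.622

500 THB × 0.134 = 67 BRL
67 BRL × 34.1 = 2284.7 JPY
2284.7 JPY × 0.191 = 436.3777 THB
Net change: 436.3777 − 500 = -63.6223 THB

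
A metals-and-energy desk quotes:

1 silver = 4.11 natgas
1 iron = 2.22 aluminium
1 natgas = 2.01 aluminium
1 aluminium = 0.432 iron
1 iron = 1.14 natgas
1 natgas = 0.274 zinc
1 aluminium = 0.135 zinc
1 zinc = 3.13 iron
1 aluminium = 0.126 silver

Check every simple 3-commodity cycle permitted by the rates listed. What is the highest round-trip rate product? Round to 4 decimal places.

aluminium→silver→natgas→aluminium: 0.126 × 4.11 × 2.01 = 1.04090
iron→natgas→aluminium→iron: 1.14 × 2.01 × 0.432 = 0.98988
iron→natgas→zinc→iron: 1.14 × 0.274 × 3.13 = 0.97769
iron→aluminium→zinc→iron: 2.22 × 0.135 × 3.13 = 0.93806
Maximum is aluminium→silver→natgas→aluminium at 1.0409; arbitrage exists.

1.0409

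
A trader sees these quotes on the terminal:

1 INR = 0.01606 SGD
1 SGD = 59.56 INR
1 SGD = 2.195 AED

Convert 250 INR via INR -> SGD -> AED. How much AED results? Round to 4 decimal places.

8.8129

250 INR × 0.01606 = 4.015 SGD
4.015 SGD × 2.195 = 8.812925 AED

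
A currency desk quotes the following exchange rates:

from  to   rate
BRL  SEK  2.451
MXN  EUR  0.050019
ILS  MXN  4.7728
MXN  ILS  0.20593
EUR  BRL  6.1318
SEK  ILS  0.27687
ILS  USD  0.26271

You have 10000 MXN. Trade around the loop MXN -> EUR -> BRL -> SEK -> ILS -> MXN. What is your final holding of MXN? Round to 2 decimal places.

9933.80

10000 MXN × 0.050019 = 500.19 EUR
500.19 EUR × 6.1318 = 3067.065042 BRL
3067.065042 BRL × 2.451 = 7517.376417942 SEK
7517.376417942 SEK × 0.27687 = 2081.33600883560154 ILS
2081.33600883560154 ILS × 4.7728 = 9933.800502970559030112 MXN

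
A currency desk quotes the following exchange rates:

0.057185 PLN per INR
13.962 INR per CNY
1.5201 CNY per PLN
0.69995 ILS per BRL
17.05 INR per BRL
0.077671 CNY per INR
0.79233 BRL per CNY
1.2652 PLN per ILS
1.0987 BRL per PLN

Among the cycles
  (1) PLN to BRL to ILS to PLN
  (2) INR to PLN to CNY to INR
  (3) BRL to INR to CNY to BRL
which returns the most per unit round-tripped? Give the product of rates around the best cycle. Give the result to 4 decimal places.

(1) 1.0987 × 0.69995 × 1.2652 = 0.97298
(2) 0.057185 × 1.5201 × 13.962 = 1.21367
(3) 17.05 × 0.077671 × 0.79233 = 1.04928
Highest is cycle (2) at 1.2137 (>1, arbitrage).

1.2137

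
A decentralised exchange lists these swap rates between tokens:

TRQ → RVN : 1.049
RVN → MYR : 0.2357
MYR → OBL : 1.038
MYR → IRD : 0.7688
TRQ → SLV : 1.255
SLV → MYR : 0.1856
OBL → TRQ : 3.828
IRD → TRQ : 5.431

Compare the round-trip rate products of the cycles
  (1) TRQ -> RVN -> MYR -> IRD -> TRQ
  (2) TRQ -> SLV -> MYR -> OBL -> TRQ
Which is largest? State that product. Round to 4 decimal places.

1.0324

(1) 1.049 × 0.2357 × 0.7688 × 5.431 = 1.03235
(2) 1.255 × 0.1856 × 1.038 × 3.828 = 0.92553
Highest is cycle (1) at 1.0324 (>1, arbitrage).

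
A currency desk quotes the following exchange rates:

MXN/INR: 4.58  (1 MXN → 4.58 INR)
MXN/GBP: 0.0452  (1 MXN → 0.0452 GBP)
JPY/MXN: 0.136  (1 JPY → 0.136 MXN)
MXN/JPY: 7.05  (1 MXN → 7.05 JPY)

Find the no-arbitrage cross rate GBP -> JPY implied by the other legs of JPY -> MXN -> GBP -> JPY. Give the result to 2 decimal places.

Known legs of the cycle: 0.136 × 0.0452 = 0.0061472
For no arbitrage the full-cycle product must be 1, so the missing rate is 1 / 0.0061472 ≈ 162.6757.

162.68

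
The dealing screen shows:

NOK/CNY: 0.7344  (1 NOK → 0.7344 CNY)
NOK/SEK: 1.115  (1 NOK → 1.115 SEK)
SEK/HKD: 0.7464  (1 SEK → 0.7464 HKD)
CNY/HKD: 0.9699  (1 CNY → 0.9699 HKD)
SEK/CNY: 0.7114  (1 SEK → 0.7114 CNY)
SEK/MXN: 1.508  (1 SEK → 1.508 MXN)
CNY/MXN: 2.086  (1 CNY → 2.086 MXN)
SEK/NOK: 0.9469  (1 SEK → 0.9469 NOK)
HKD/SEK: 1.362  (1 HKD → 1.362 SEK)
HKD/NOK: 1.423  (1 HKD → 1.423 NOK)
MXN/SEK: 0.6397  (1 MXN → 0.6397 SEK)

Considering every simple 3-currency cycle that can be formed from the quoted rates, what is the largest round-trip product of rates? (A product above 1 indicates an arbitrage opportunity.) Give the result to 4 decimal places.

1.1843

SEK→HKD→NOK→SEK: 0.7464 × 1.423 × 1.115 = 1.18427
CNY→HKD→NOK→CNY: 0.9699 × 1.423 × 0.7344 = 1.01360
SEK→CNY→MXN→SEK: 0.7114 × 2.086 × 0.6397 = 0.94930
SEK→CNY→HKD→SEK: 0.7114 × 0.9699 × 1.362 = 0.93976
Maximum is SEK→HKD→NOK→SEK at 1.1843; arbitrage exists.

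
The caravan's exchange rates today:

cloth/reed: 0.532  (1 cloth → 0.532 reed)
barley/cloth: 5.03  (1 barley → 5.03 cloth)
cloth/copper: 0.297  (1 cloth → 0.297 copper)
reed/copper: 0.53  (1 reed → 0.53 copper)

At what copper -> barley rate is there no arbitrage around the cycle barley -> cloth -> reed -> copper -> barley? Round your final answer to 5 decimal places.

0.70509

Known legs of the cycle: 5.03 × 0.532 × 0.53 = 1.4182588
For no arbitrage the full-cycle product must be 1, so the missing rate is 1 / 1.4182588 ≈ 0.7050899.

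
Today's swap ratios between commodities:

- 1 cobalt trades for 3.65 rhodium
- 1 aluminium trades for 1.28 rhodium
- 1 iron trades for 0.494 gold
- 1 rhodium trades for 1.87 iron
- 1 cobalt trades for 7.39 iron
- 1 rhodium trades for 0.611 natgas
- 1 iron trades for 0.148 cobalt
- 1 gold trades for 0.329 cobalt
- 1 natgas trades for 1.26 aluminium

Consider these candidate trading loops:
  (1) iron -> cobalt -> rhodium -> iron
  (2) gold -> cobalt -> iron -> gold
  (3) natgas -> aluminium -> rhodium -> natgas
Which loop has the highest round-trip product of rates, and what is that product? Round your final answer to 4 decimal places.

1.2011

(1) 0.148 × 3.65 × 1.87 = 1.01017
(2) 0.329 × 7.39 × 0.494 = 1.20107
(3) 1.26 × 1.28 × 0.611 = 0.98542
Highest is cycle (2) at 1.2011 (>1, arbitrage).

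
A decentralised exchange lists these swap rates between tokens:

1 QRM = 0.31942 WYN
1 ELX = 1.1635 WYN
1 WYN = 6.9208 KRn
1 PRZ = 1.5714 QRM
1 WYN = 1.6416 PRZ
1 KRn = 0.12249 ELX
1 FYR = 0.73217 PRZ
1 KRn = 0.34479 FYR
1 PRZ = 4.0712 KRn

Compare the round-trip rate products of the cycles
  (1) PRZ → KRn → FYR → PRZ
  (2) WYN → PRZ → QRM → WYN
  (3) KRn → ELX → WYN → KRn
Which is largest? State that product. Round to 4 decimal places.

(1) 4.0712 × 0.34479 × 0.73217 = 1.02775
(2) 1.6416 × 1.5714 × 0.31942 = 0.82398
(3) 0.12249 × 1.1635 × 6.9208 = 0.98633
Highest is cycle (1) at 1.0278 (>1, arbitrage).

1.0278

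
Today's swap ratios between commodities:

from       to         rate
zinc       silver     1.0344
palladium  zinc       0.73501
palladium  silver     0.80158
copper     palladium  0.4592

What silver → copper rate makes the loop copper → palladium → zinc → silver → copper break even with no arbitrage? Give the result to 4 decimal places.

2.8643

Known legs of the cycle: 0.4592 × 0.73501 × 1.0344 = 0.3491271627648
For no arbitrage the full-cycle product must be 1, so the missing rate is 1 / 0.3491271627648 ≈ 2.864286.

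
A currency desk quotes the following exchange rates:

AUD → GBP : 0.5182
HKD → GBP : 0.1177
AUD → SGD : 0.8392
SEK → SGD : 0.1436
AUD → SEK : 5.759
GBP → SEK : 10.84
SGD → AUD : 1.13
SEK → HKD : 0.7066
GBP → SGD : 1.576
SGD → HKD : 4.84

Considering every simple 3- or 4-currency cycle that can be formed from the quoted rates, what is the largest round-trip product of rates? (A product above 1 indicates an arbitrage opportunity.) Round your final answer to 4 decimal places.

AUD→SEK→SGD→AUD: 5.759 × 0.1436 × 1.13 = 0.93450
AUD→GBP→SGD→AUD: 0.5182 × 1.576 × 1.13 = 0.92285
AUD→GBP→SEK→SGD→AUD: 0.5182 × 10.84 × 0.1436 × 1.13 = 0.91151
SEK→HKD→GBP→SEK: 0.7066 × 0.1177 × 10.84 = 0.90153
SGD→HKD→GBP→SGD: 4.84 × 0.1177 × 1.576 = 0.89780
SEK→SGD→HKD→GBP→SEK: 0.1436 × 4.84 × 0.1177 × 10.84 = 0.88676
Maximum is AUD→SEK→SGD→AUD at 0.9345; no arbitrage — every cycle loses value.

0.9345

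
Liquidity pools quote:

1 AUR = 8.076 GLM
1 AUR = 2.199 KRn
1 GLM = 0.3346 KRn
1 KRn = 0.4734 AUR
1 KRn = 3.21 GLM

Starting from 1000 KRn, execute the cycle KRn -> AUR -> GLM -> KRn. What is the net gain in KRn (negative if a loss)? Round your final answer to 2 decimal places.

1000 KRn × 0.4734 = 473.4 AUR
473.4 AUR × 8.076 = 3823.1784 GLM
3823.1784 GLM × 0.3346 = 1279.23549264 KRn
Net change: 1279.23549264 − 1000 = 279.23549264 KRn

279.24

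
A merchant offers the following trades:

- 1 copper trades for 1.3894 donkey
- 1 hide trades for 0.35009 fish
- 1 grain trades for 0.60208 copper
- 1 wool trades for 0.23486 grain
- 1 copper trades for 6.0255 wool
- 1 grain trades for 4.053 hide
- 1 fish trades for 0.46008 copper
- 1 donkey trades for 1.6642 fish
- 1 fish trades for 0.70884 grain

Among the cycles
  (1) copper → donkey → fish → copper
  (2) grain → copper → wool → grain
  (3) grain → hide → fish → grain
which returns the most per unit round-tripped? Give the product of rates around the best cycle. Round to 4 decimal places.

(1) 1.3894 × 1.6642 × 0.46008 = 1.06382
(2) 0.60208 × 6.0255 × 0.23486 = 0.85203
(3) 4.053 × 0.35009 × 0.70884 = 1.00578
Highest is cycle (1) at 1.0638 (>1, arbitrage).

1.0638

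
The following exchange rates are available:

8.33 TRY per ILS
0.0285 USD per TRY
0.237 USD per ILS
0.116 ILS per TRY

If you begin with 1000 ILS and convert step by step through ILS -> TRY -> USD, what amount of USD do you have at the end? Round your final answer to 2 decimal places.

1000 ILS × 8.33 = 8330 TRY
8330 TRY × 0.0285 = 237.405 USD

237.41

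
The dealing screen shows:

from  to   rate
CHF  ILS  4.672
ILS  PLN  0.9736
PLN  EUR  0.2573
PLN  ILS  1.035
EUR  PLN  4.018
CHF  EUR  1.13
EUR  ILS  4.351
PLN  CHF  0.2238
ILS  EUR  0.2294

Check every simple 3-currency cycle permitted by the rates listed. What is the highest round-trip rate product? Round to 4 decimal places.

EUR→ILS→PLN→EUR: 4.351 × 0.9736 × 0.2573 = 1.08996
CHF→ILS→PLN→CHF: 4.672 × 0.9736 × 0.2238 = 1.01799
EUR→PLN→CHF→EUR: 4.018 × 0.2238 × 1.13 = 1.01613
EUR→PLN→ILS→EUR: 4.018 × 1.035 × 0.2294 = 0.95399
Maximum is EUR→ILS→PLN→EUR at 1.0900; arbitrage exists.

1.0900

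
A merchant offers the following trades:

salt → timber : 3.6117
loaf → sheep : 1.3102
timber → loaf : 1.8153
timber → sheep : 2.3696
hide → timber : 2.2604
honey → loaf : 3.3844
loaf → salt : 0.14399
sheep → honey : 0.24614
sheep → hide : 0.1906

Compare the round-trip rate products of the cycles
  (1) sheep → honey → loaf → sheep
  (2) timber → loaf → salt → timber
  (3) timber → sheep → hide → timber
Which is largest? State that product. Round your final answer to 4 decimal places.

1.0914

(1) 0.24614 × 3.3844 × 1.3102 = 1.09144
(2) 1.8153 × 0.14399 × 3.6117 = 0.94404
(3) 2.3696 × 0.1906 × 2.2604 = 1.02090
Highest is cycle (1) at 1.0914 (>1, arbitrage).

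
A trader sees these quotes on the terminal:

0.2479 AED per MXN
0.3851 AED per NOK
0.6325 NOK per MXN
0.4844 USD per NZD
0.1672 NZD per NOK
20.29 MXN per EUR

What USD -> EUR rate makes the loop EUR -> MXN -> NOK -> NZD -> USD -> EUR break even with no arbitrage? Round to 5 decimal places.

0.96209

Known legs of the cycle: 20.29 × 0.6325 × 0.1672 × 0.4844 = 1.039400650904
For no arbitrage the full-cycle product must be 1, so the missing rate is 1 / 1.039400650904 ≈ 0.9620929.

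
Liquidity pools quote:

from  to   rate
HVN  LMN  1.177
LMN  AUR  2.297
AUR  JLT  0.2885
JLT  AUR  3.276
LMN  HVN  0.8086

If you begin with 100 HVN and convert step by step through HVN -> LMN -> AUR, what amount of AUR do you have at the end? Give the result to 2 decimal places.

270.36

100 HVN × 1.177 = 117.7 LMN
117.7 LMN × 2.297 = 270.3569 AUR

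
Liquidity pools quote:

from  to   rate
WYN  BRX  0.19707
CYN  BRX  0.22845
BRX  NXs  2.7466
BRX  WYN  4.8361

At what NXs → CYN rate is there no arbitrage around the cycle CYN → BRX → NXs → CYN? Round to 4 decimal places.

Known legs of the cycle: 0.22845 × 2.7466 = 0.62746077
For no arbitrage the full-cycle product must be 1, so the missing rate is 1 / 0.62746077 ≈ 1.593725.

1.5937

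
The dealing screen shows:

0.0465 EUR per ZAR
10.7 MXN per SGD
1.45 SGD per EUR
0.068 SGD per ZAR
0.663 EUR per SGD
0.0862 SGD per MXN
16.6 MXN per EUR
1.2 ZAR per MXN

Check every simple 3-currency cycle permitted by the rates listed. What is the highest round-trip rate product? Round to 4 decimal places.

0.9487

EUR→MXN→SGD→EUR: 16.6 × 0.0862 × 0.663 = 0.94870
EUR→MXN→ZAR→EUR: 16.6 × 1.2 × 0.0465 = 0.92628
MXN→ZAR→SGD→MXN: 1.2 × 0.068 × 10.7 = 0.87312
Maximum is EUR→MXN→SGD→EUR at 0.9487; no arbitrage — every cycle loses value.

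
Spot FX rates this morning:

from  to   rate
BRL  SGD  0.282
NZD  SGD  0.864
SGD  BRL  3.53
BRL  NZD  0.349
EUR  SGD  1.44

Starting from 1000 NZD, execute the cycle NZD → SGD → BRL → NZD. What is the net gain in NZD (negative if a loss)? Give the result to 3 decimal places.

1000 NZD × 0.864 = 864 SGD
864 SGD × 3.53 = 3049.92 BRL
3049.92 BRL × 0.349 = 1064.42208 NZD
Net change: 1064.42208 − 1000 = 64.42208 NZD

64.422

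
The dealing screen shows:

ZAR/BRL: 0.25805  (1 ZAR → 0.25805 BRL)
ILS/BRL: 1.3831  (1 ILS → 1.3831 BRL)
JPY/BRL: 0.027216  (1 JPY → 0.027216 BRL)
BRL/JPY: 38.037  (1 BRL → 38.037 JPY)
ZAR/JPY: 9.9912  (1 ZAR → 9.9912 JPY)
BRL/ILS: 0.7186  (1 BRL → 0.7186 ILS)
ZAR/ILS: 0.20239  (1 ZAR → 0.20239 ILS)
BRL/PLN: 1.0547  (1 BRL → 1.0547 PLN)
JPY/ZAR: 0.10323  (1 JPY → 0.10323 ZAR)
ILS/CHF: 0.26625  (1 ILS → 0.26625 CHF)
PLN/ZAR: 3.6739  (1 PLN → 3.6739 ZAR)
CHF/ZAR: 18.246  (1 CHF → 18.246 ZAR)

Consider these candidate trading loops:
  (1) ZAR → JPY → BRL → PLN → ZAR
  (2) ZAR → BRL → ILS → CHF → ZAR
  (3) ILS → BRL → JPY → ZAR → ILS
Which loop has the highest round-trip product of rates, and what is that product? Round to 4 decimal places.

1.0991

(1) 9.9912 × 0.027216 × 1.0547 × 3.6739 = 1.05365
(2) 0.25805 × 0.7186 × 0.26625 × 18.246 = 0.90084
(3) 1.3831 × 38.037 × 0.10323 × 0.20239 = 1.09914
Highest is cycle (3) at 1.0991 (>1, arbitrage).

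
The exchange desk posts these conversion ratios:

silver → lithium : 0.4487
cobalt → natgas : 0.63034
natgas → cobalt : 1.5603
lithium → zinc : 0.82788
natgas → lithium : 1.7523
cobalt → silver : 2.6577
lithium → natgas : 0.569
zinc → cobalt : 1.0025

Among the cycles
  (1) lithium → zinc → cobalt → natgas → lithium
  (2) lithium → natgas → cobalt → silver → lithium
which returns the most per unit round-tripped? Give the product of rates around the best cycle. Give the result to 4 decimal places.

1.0587

(1) 0.82788 × 1.0025 × 0.63034 × 1.7523 = 0.91672
(2) 0.569 × 1.5603 × 2.6577 × 0.4487 = 1.05872
Highest is cycle (2) at 1.0587 (>1, arbitrage).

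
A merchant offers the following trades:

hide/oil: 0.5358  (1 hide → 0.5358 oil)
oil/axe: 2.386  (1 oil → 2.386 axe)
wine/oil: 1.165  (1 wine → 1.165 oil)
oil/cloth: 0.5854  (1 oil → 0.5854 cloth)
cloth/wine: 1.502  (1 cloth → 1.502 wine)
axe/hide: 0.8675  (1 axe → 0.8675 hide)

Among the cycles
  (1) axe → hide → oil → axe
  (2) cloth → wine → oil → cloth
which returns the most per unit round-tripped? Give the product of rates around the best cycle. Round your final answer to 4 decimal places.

(1) 0.8675 × 0.5358 × 2.386 = 1.10903
(2) 1.502 × 1.165 × 0.5854 = 1.02435
Highest is cycle (1) at 1.1090 (>1, arbitrage).

1.1090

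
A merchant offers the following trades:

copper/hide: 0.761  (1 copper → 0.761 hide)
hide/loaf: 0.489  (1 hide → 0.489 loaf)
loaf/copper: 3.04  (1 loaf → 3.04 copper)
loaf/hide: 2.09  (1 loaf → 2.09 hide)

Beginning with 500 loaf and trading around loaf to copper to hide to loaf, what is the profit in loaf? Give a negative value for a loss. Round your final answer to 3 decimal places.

500 loaf × 3.04 = 1520 copper
1520 copper × 0.761 = 1156.72 hide
1156.72 hide × 0.489 = 565.63608 loaf
Net change: 565.63608 − 500 = 65.63608 loaf

65.636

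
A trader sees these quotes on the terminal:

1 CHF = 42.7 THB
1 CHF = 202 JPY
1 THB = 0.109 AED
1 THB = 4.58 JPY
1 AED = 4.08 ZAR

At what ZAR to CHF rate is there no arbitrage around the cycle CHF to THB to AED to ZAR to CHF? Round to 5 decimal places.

Known legs of the cycle: 42.7 × 0.109 × 4.08 = 18.989544
For no arbitrage the full-cycle product must be 1, so the missing rate is 1 / 18.989544 ≈ 0.0526606.

0.05266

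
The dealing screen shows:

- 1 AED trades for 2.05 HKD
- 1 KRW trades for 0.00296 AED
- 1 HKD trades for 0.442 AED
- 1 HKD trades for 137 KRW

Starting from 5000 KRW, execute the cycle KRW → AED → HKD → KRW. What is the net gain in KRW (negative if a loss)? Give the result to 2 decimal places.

5000 KRW × 0.00296 = 14.8 AED
14.8 AED × 2.05 = 30.34 HKD
30.34 HKD × 137 = 4156.58 KRW
Net change: 4156.58 − 5000 = -843.42 KRW

-843.42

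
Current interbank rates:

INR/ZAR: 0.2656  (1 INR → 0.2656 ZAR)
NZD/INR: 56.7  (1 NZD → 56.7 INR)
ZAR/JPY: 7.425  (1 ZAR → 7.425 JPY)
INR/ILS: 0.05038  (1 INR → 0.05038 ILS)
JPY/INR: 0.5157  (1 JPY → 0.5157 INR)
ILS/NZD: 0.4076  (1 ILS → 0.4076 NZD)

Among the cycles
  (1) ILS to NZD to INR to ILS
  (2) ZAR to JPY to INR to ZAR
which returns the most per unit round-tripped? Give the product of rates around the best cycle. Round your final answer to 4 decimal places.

(1) 0.4076 × 56.7 × 0.05038 = 1.16433
(2) 7.425 × 0.5157 × 0.2656 = 1.01700
Highest is cycle (1) at 1.1643 (>1, arbitrage).

1.1643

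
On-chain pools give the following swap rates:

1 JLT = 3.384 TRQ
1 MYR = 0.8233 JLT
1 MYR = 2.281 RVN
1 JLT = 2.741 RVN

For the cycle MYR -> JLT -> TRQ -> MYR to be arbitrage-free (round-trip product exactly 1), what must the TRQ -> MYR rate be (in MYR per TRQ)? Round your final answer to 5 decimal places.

0.35893

Known legs of the cycle: 0.8233 × 3.384 = 2.7860472
For no arbitrage the full-cycle product must be 1, so the missing rate is 1 / 2.7860472 ≈ 0.3589315.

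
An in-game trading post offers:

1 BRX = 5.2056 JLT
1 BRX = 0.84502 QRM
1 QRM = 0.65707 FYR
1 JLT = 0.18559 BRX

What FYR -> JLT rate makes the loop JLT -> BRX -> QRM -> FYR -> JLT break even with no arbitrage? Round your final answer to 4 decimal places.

Known legs of the cycle: 0.18559 × 0.84502 × 0.65707 = 0.103046488910926
For no arbitrage the full-cycle product must be 1, so the missing rate is 1 / 0.103046488910926 ≈ 9.704358.

9.7044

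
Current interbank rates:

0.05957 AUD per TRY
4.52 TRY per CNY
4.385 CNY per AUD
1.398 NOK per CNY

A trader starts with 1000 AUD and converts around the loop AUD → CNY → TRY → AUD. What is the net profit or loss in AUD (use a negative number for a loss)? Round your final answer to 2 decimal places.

1000 AUD × 4.385 = 4385 CNY
4385 CNY × 4.52 = 19820.2 TRY
19820.2 TRY × 0.05957 = 1180.689314 AUD
Net change: 1180.689314 − 1000 = 180.689314 AUD

180.69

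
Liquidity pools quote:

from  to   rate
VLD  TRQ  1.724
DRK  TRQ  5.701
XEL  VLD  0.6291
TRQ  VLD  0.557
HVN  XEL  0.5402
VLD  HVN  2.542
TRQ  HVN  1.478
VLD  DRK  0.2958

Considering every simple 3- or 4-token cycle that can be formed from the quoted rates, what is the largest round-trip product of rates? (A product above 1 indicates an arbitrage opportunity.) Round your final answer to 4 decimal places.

0.9393

VLD→DRK→TRQ→VLD: 0.2958 × 5.701 × 0.557 = 0.93930
XEL→VLD→TRQ→HVN→XEL: 0.6291 × 1.724 × 1.478 × 0.5402 = 0.86594
XEL→VLD→HVN→XEL: 0.6291 × 2.542 × 0.5402 = 0.86387
Maximum is VLD→DRK→TRQ→VLD at 0.9393; no arbitrage — every cycle loses value.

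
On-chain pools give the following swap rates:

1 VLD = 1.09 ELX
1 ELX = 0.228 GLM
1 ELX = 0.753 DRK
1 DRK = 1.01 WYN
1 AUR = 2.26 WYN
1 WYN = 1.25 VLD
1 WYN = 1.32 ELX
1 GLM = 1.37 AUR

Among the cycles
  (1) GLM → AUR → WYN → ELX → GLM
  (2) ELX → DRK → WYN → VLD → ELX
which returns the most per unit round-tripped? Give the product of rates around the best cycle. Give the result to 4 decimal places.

(1) 1.37 × 2.26 × 1.32 × 0.228 = 0.93183
(2) 0.753 × 1.01 × 1.25 × 1.09 = 1.03622
Highest is cycle (2) at 1.0362 (>1, arbitrage).

1.0362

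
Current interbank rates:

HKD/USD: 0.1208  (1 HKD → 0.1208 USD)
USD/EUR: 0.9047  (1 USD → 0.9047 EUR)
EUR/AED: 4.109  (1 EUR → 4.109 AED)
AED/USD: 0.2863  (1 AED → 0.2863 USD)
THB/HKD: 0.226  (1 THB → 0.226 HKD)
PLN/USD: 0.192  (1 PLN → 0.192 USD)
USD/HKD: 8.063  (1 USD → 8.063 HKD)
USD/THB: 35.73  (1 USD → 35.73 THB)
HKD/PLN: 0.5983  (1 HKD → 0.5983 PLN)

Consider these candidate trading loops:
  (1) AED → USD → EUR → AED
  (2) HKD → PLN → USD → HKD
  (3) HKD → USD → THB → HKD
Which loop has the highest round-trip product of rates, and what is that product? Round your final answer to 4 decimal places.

(1) 0.2863 × 0.9047 × 4.109 = 1.06430
(2) 0.5983 × 0.192 × 8.063 = 0.92623
(3) 0.1208 × 35.73 × 0.226 = 0.97546
Highest is cycle (1) at 1.0643 (>1, arbitrage).

1.0643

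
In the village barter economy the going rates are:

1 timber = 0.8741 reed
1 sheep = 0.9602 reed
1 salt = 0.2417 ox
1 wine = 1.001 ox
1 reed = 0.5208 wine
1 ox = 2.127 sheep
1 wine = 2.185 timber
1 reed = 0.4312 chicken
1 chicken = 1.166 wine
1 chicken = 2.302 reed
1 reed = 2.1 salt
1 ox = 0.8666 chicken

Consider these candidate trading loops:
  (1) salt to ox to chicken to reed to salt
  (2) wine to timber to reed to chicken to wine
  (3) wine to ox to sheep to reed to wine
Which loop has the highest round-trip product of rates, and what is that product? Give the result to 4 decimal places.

1.0647

(1) 0.2417 × 0.8666 × 2.302 × 2.1 = 1.01256
(2) 2.185 × 0.8741 × 0.4312 × 1.166 = 0.96026
(3) 1.001 × 2.127 × 0.9602 × 0.5208 = 1.06472
Highest is cycle (3) at 1.0647 (>1, arbitrage).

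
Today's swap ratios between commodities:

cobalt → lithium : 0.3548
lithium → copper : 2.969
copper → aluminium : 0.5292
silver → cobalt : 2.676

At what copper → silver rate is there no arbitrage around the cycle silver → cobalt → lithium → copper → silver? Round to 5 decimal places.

Known legs of the cycle: 2.676 × 0.3548 × 2.969 = 2.8189016112
For no arbitrage the full-cycle product must be 1, so the missing rate is 1 / 2.8189016112 ≈ 0.3547481.

0.35475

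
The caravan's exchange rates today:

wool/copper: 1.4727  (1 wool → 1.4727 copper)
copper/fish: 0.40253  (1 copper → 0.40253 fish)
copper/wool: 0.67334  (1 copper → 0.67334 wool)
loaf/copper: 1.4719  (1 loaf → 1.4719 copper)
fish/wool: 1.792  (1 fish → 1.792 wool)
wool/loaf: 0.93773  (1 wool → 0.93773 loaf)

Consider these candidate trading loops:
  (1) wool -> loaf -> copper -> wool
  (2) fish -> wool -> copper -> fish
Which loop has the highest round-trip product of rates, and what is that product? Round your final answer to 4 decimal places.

1.0623

(1) 0.93773 × 1.4719 × 0.67334 = 0.92937
(2) 1.792 × 1.4727 × 0.40253 = 1.06231
Highest is cycle (2) at 1.0623 (>1, arbitrage).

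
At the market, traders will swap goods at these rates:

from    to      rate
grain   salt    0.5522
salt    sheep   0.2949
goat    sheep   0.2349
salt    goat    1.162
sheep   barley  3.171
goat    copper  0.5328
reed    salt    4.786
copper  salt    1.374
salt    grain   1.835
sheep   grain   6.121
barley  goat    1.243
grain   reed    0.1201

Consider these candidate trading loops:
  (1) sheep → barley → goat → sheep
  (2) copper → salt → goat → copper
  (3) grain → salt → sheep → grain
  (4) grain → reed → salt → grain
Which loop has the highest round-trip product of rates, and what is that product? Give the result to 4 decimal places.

(1) 3.171 × 1.243 × 0.2349 = 0.92587
(2) 1.374 × 1.162 × 0.5328 = 0.85066
(3) 0.5522 × 0.2949 × 6.121 = 0.99677
(4) 0.1201 × 4.786 × 1.835 = 1.05476
Highest is cycle (4) at 1.0548 (>1, arbitrage).

1.0548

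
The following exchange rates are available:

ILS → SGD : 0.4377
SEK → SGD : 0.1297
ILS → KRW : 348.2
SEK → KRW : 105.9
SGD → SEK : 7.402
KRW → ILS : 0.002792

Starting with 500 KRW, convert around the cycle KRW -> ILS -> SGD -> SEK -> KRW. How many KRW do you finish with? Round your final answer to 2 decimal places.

478.97

500 KRW × 0.002792 = 1.396 ILS
1.396 ILS × 0.4377 = 0.6110292 SGD
0.6110292 SGD × 7.402 = 4.5228381384 SEK
4.5228381384 SEK × 105.9 = 478.96855885656 KRW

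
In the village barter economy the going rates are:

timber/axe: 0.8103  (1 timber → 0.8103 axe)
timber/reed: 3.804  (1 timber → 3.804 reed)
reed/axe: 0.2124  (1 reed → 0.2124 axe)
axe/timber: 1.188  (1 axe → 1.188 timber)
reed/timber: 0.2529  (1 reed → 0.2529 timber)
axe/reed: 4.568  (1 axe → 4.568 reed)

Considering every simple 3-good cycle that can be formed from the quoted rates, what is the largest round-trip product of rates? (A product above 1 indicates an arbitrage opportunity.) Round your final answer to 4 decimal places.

reed→axe→timber→reed: 0.2124 × 1.188 × 3.804 = 0.95987
reed→timber→axe→reed: 0.2529 × 0.8103 × 4.568 = 0.93610
Maximum is reed→axe→timber→reed at 0.9599; no arbitrage — every cycle loses value.

0.9599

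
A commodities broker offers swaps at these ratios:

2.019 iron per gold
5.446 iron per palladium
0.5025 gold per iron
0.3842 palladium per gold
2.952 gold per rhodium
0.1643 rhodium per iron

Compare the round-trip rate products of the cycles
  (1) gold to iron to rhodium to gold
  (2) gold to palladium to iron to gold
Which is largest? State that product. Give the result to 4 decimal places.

1.0514

(1) 2.019 × 0.1643 × 2.952 = 0.97924
(2) 0.3842 × 5.446 × 0.5025 = 1.05141
Highest is cycle (2) at 1.0514 (>1, arbitrage).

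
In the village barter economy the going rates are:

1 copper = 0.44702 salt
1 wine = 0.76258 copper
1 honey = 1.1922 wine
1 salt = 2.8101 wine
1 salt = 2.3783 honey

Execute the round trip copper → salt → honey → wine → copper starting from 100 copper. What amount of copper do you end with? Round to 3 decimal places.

100 copper × 0.44702 = 44.702 salt
44.702 salt × 2.3783 = 106.3147666 honey
106.3147666 honey × 1.1922 = 126.74846474052 wine
126.74846474052 wine × 0.76258 = 96.6558442418257416 copper

96.656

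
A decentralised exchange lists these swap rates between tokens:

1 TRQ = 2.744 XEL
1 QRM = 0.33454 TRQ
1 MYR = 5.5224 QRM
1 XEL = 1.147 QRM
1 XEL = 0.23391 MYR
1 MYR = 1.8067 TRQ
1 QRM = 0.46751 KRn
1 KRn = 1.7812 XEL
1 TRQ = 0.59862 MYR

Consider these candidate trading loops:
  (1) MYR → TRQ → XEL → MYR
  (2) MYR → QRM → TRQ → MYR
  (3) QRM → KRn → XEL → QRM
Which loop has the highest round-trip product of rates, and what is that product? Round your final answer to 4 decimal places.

1.1596

(1) 1.8067 × 2.744 × 0.23391 = 1.15963
(2) 5.5224 × 0.33454 × 0.59862 = 1.10593
(3) 0.46751 × 1.7812 × 1.147 = 0.95514
Highest is cycle (1) at 1.1596 (>1, arbitrage).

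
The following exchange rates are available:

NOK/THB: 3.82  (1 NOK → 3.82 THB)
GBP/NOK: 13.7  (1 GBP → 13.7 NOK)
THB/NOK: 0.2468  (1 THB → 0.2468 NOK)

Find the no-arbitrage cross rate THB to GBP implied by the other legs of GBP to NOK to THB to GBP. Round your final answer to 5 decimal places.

0.01911

Known legs of the cycle: 13.7 × 3.82 = 52.334
For no arbitrage the full-cycle product must be 1, so the missing rate is 1 / 52.334 ≈ 0.0191080.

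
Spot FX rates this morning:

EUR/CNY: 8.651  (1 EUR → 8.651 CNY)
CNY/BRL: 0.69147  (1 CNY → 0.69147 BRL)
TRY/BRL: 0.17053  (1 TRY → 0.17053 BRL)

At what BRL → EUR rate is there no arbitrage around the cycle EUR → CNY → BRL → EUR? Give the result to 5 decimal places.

0.16717

Known legs of the cycle: 8.651 × 0.69147 = 5.98190697
For no arbitrage the full-cycle product must be 1, so the missing rate is 1 / 5.98190697 ≈ 0.1671708.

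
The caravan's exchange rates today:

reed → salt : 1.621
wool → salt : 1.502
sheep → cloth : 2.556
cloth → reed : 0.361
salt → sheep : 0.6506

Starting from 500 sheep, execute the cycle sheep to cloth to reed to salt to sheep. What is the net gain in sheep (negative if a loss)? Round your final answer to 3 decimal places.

500 sheep × 2.556 = 1278 cloth
1278 cloth × 0.361 = 461.358 reed
461.358 reed × 1.621 = 747.861318 salt
747.861318 salt × 0.6506 = 486.5585734908 sheep
Net change: 486.5585734908 − 500 = -13.4414265092 sheep

-13.441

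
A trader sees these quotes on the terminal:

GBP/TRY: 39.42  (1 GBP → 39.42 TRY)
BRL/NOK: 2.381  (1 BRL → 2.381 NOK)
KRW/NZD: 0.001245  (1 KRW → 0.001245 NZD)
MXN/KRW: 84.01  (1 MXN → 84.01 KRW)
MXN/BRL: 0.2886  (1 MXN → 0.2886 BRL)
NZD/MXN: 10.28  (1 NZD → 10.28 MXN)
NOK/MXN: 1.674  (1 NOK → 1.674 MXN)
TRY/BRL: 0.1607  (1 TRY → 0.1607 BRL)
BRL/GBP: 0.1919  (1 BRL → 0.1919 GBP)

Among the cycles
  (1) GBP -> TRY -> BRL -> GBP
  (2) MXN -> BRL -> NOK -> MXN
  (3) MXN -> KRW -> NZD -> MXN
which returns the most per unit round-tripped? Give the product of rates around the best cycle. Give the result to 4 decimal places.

(1) 39.42 × 0.1607 × 0.1919 = 1.21565
(2) 0.2886 × 2.381 × 1.674 = 1.15030
(3) 84.01 × 0.001245 × 10.28 = 1.07521
Highest is cycle (1) at 1.2156 (>1, arbitrage).

1.2156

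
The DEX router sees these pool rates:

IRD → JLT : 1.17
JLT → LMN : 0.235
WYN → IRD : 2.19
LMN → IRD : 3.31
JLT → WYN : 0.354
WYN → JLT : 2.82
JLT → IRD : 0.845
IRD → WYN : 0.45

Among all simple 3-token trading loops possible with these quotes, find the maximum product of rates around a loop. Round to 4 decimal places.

JLT→IRD→WYN→JLT: 0.845 × 0.45 × 2.82 = 1.07231
JLT→LMN→IRD→JLT: 0.235 × 3.31 × 1.17 = 0.91008
JLT→WYN→IRD→JLT: 0.354 × 2.19 × 1.17 = 0.90705
Maximum is JLT→IRD→WYN→JLT at 1.0723; arbitrage exists.

1.0723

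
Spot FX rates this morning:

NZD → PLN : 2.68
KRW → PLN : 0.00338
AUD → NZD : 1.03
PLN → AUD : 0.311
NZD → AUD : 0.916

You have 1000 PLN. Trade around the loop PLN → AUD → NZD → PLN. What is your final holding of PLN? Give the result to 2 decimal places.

858.48

1000 PLN × 0.311 = 311 AUD
311 AUD × 1.03 = 320.33 NZD
320.33 NZD × 2.68 = 858.4844 PLN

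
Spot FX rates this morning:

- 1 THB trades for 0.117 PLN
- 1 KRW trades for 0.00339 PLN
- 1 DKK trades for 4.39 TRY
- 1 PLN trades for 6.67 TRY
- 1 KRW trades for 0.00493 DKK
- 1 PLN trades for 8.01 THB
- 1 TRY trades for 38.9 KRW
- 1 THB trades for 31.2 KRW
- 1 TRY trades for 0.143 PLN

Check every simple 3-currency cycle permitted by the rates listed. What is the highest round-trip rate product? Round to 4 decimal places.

TRY→KRW→PLN→TRY: 38.9 × 0.00339 × 6.67 = 0.87958
THB→KRW→PLN→THB: 31.2 × 0.00339 × 8.01 = 0.84720
TRY→KRW→DKK→TRY: 38.9 × 0.00493 × 4.39 = 0.84190
Maximum is TRY→KRW→PLN→TRY at 0.8796; no arbitrage — every cycle loses value.

0.8796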